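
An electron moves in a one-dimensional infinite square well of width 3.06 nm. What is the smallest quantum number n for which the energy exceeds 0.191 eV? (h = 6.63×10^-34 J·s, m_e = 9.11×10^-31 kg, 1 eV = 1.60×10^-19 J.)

E_1 = h²/(8m_eL²) = 6.441×10^-21 J = 0.04026 eV.
Need n² > 0.191/0.04026 = 4.744, i.e. n > 2.178.
The smallest integer satisfying this is n = 3.

n = 3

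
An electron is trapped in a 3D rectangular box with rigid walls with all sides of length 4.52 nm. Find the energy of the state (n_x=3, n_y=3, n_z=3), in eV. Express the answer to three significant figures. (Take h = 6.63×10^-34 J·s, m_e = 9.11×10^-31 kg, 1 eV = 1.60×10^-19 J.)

E = 0.498 eV

For a 3D rectangular well E = (h²/8m_e)·Σ n_i²/L_i² = (6.63×10^-34)²/(8·9.11×10^-31) · [3²/(4.52 nm)² + 3²/(4.52 nm)² + 3²/(4.52 nm)²].
Evaluating gives E = 7.971×10^-20 J = 0.498 eV.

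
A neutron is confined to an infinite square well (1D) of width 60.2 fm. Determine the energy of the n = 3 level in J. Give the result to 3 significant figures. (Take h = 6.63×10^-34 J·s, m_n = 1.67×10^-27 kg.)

E_3 = 8.17×10^-14 J

For an infinite well E_n = n²h²/(8m_nL²), so E_1 = h²/(8m_nL²) = (6.63×10^-34)²/(8·1.67×10^-27·(6.02×10^-14 m)²) = 9.079×10^-15 J.
Then E_3 = 3²·E_1 = 9·9.079×10^-15 J = 8.17×10^-14 J.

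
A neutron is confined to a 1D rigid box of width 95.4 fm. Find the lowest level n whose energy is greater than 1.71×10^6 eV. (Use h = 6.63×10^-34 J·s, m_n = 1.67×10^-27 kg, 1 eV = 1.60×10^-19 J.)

E_1 = h²/(8m_nL²) = 3.615×10^-15 J = 2.259×10^4 eV.
Need n² > 1.71×10^6/2.259×10^4 = 75.70, i.e. n > 8.701.
The smallest integer satisfying this is n = 9.

n = 9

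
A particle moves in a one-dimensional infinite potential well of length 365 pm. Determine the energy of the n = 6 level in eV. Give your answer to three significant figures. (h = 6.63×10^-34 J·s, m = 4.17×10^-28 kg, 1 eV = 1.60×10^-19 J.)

E_6 = 0.223 eV

For an infinite well E_n = n²h²/(8mL²), so E_1 = h²/(8mL²) = (6.63×10^-34)²/(8·4.17×10^-28·(3.65×10^-10 m)²) = 9.890×10^-22 J.
Then E_6 = 6²·E_1 = 36·9.890×10^-22 J = 3.560×10^-20 J.
Converting, E_6 = 3.560×10^-20 J / (1.60×10^-19 J/eV) = 0.223 eV.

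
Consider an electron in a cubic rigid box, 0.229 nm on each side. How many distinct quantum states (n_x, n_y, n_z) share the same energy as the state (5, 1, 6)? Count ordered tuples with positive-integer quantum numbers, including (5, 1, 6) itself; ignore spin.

The level has n_x² + n_y² + n_z² = 62. The ordered positive-integer solutions are (1, 5, 6), (1, 6, 5), (2, 3, 7), (2, 7, 3), (3, 2, 7), (3, 7, 2), (5, 1, 6), (5, 6, 1), (6, 1, 5), (6, 5, 1), (7, 2, 3), (7, 3, 2).
That gives 12 states.

degeneracy = 12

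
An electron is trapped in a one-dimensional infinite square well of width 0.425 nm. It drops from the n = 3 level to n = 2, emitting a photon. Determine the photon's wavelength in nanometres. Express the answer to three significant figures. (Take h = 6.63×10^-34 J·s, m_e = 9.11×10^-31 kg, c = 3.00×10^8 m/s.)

λ = 119 nm

E_1 = h²/(8m_eL²) = 3.339×10^-19 J, so ΔE = (3² − 2²)E_1 = 1.670×10^-18 J.
λ = hc/ΔE = (6.63×10^-34·3.00×10^8)/1.670×10^-18 = 1.19×10^-7 m = 119 nm.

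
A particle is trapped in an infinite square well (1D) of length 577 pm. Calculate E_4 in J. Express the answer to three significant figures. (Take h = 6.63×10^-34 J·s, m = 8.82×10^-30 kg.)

E_4 = 2.99×10^-19 J

For an infinite well E_n = n²h²/(8mL²), so E_1 = h²/(8mL²) = (6.63×10^-34)²/(8·8.82×10^-30·(5.77×10^-10 m)²) = 1.871×10^-20 J.
Then E_4 = 4²·E_1 = 16·1.871×10^-20 J = 2.99×10^-19 J.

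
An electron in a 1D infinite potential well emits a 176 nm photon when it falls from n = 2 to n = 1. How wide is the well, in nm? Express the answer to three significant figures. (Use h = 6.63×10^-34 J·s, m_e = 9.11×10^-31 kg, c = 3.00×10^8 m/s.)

L = 0.400 nm

The photon carries ΔE = hc/λ = 6.63×10^-34·3.00×10^8/1.76×10^-7 m = 1.130×10^-18 J.
Since ΔE = (2² − 1²)E_1, E_1 = 3.767×10^-19 J, and L = h/√(8m_eE_1) = 4.00×10^-10 m = 0.400 nm.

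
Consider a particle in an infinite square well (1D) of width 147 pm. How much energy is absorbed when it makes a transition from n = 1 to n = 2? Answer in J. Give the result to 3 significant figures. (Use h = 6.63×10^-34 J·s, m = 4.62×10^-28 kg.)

|ΔE| = 1.65×10^-20 J

E_1 = h²/(8mL²) = 5.504×10^-21 J.
|ΔE| = |1² − 2²|·E_1 = 3·5.504×10^-21 J = 1.65×10^-20 J.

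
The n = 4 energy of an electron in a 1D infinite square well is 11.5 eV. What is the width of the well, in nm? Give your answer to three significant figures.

L = 0.723 nm

From E_n = n²h²/(8m_eL²), L = n·h/√(8m_eE_n).
E_4 = 11.5 eV = 1.842×10^-18 J, so L = 4·6.626×10^-34/√(8·9.109×10^-31·1.842×10^-18) = 7.23×10^-10 m = 0.723 nm.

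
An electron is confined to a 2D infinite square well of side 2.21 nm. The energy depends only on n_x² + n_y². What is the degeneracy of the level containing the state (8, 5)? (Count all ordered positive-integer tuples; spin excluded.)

The level has n_x² + n_y² = 89. The ordered positive-integer solutions are (5, 8), (8, 5).
That gives 2 states.

degeneracy = 2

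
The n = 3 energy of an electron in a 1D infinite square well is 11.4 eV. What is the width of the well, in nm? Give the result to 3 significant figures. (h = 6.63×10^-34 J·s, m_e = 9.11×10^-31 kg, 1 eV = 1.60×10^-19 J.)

L = 0.546 nm

From E_n = n²h²/(8m_eL²), L = n·h/√(8m_eE_n).
E_3 = 11.4 eV = 1.824×10^-18 J, so L = 3·6.63×10^-34/√(8·9.11×10^-31·1.824×10^-18) = 5.46×10^-10 m = 0.546 nm.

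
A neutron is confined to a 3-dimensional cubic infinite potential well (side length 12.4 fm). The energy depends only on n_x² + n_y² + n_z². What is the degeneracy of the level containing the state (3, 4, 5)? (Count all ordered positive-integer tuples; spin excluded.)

The level has n_x² + n_y² + n_z² = 50. The ordered positive-integer solutions are (3, 4, 5), (3, 5, 4), (4, 3, 5), (4, 5, 3), (5, 3, 4), (5, 4, 3).
That gives 6 states.

degeneracy = 6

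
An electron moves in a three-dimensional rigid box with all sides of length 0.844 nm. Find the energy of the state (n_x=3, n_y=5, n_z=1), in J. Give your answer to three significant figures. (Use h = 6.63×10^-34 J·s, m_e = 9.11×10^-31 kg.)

For a 3D rectangular well E = (h²/8m_e)·Σ n_i²/L_i² = (6.63×10^-34)²/(8·9.11×10^-31) · [3²/(0.844 nm)² + 5²/(0.844 nm)² + 1²/(0.844 nm)²].
Evaluating gives E = 2.96×10^-18 J.

E = 2.96×10^-18 J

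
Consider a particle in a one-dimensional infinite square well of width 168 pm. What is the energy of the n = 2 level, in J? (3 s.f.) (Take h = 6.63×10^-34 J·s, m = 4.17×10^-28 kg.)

E_2 = 1.87×10^-20 J

For an infinite well E_n = n²h²/(8mL²), so E_1 = h²/(8mL²) = (6.63×10^-34)²/(8·4.17×10^-28·(1.68×10^-10 m)²) = 4.669×10^-21 J.
Then E_2 = 2²·E_1 = 4·4.669×10^-21 J = 1.87×10^-20 J.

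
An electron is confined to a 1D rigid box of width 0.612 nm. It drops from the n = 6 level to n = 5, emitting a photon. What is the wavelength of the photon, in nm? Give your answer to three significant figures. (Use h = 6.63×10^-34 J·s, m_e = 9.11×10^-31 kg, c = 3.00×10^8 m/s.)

λ = 112 nm

E_1 = h²/(8m_eL²) = 1.610×10^-19 J, so ΔE = (6² − 5²)E_1 = 1.771×10^-18 J.
λ = hc/ΔE = (6.63×10^-34·3.00×10^8)/1.771×10^-18 = 1.12×10^-7 m = 112 nm.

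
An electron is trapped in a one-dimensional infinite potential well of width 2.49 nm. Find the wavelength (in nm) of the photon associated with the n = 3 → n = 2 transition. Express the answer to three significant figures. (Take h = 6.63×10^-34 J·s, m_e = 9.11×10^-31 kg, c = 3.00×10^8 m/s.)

E_1 = h²/(8m_eL²) = 9.728×10^-21 J, so ΔE = (3² − 2²)E_1 = 4.864×10^-20 J.
λ = hc/ΔE = (6.63×10^-34·3.00×10^8)/4.864×10^-20 = 4.09×10^-6 m = 4.09×10^3 nm.

λ = 4.09×10^3 nm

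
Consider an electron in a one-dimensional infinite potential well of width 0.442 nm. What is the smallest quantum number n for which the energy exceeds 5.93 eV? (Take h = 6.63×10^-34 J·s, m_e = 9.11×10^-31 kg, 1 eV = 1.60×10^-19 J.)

E_1 = h²/(8m_eL²) = 3.087×10^-19 J = 1.929 eV.
Need n² > 5.93/1.929 = 3.074, i.e. n > 1.753.
The smallest integer satisfying this is n = 2.

n = 2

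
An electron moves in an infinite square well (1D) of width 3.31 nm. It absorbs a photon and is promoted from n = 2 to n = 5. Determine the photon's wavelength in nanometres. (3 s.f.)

E_1 = h²/(8m_eL²) = 5.499×10^-21 J, so ΔE = (5² − 2²)E_1 = 1.155×10^-19 J.
λ = hc/ΔE = (6.626×10^-34·2.998×10^8)/1.155×10^-19 = 1.72×10^-6 m = 1.72×10^3 nm.

λ = 1.72×10^3 nm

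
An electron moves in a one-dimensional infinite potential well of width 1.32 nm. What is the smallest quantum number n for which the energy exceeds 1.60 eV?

n = 3

E_1 = h²/(8m_eL²) = 3.458×10^-20 J = 0.2159 eV.
Need n² > 1.60/0.2159 = 7.411, i.e. n > 2.722.
The smallest integer satisfying this is n = 3.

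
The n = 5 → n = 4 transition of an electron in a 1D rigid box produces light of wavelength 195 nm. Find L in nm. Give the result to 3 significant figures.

L = 0.730 nm

The photon carries ΔE = hc/λ = 6.626×10^-34·2.998×10^8/1.95×10^-7 m = 1.019×10^-18 J.
Since ΔE = (5² − 4²)E_1, E_1 = 1.132×10^-19 J, and L = h/√(8m_eE_1) = 7.30×10^-10 m = 0.730 nm.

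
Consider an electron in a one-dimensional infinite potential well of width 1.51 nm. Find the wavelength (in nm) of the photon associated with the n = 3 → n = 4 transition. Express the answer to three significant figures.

E_1 = h²/(8m_eL²) = 2.642×10^-20 J, so ΔE = (4² − 3²)E_1 = 1.849×10^-19 J.
λ = hc/ΔE = (6.626×10^-34·2.998×10^8)/1.849×10^-19 = 1.07×10^-6 m = 1.07×10^3 nm.

λ = 1.07×10^3 nm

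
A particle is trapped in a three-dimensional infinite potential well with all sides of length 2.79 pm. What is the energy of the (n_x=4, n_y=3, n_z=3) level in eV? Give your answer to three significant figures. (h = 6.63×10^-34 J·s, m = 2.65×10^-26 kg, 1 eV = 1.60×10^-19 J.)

For a 3D rectangular well E = (h²/8m)·Σ n_i²/L_i² = (6.63×10^-34)²/(8·2.65×10^-26) · [4²/(2.79 pm)² + 3²/(2.79 pm)² + 3²/(2.79 pm)²].
Evaluating gives E = 9.057×10^-18 J = 56.6 eV.

E = 56.6 eV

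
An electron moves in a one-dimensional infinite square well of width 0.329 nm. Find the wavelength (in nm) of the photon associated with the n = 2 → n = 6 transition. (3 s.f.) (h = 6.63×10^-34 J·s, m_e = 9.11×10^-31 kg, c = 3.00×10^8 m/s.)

E_1 = h²/(8m_eL²) = 5.572×10^-19 J, so ΔE = (6² − 2²)E_1 = 1.783×10^-17 J.
λ = hc/ΔE = (6.63×10^-34·3.00×10^8)/1.783×10^-17 = 1.12×10^-8 m = 11.2 nm.

λ = 11.2 nm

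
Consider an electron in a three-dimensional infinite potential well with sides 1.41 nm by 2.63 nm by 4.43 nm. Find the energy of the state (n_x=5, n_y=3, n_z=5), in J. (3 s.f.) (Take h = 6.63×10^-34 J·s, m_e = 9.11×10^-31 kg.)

For a 3D rectangular well E = (h²/8m_e)·Σ n_i²/L_i² = (6.63×10^-34)²/(8·9.11×10^-31) · [5²/(1.41 nm)² + 3²/(2.63 nm)² + 5²/(4.43 nm)²].
Evaluating gives E = 9.14×10^-19 J.

E = 9.14×10^-19 J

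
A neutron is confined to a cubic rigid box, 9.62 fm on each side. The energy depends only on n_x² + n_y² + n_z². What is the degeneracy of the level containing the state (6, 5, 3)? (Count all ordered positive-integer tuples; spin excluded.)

degeneracy = 6

The level has n_x² + n_y² + n_z² = 70. The ordered positive-integer solutions are (3, 5, 6), (3, 6, 5), (5, 3, 6), (5, 6, 3), (6, 3, 5), (6, 5, 3).
That gives 6 states.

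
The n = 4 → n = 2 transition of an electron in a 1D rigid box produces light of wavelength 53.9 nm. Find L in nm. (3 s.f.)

The photon carries ΔE = hc/λ = 6.626×10^-34·2.998×10^8/5.39×10^-8 m = 3.685×10^-18 J.
Since ΔE = (4² − 2²)E_1, E_1 = 3.071×10^-19 J, and L = h/√(8m_eE_1) = 4.43×10^-10 m = 0.443 nm.

L = 0.443 nm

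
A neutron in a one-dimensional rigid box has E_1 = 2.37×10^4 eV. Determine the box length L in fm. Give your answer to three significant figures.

L = 92.9 fm

From E_n = n²h²/(8m_nL²), L = n·h/√(8m_nE_n).
E_1 = 2.37×10^4 eV = 3.797×10^-15 J, so L = 1·6.626×10^-34/√(8·1.675×10^-27·3.797×10^-15) = 9.29×10^-14 m = 92.9 fm.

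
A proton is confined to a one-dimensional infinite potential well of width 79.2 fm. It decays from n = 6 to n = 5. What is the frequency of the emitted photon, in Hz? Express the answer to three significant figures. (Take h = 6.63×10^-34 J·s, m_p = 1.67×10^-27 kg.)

E_1 = h²/(8m_pL²) = 5.245×10^-15 J and ΔE = (6² − 5²)E_1 = 5.770×10^-14 J.
f = ΔE/h = 5.770×10^-14/6.63×10^-34 = 8.70×10^19 Hz.

f = 8.70×10^19 Hz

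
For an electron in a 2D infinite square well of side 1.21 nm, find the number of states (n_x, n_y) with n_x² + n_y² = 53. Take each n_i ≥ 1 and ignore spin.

The level has n_x² + n_y² = 53. The ordered positive-integer solutions are (2, 7), (7, 2).
That gives 2 states.

degeneracy = 2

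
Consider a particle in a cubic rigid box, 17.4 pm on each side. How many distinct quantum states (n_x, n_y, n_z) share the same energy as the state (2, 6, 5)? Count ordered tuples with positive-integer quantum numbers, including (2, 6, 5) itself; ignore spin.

The level has n_x² + n_y² + n_z² = 65. The ordered positive-integer solutions are (2, 5, 6), (2, 6, 5), (5, 2, 6), (5, 6, 2), (6, 2, 5), (6, 5, 2).
That gives 6 states.

degeneracy = 6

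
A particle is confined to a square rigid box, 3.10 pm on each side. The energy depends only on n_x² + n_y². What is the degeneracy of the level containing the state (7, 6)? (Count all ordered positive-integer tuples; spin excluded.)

The level has n_x² + n_y² = 85. The ordered positive-integer solutions are (2, 9), (6, 7), (7, 6), (9, 2).
That gives 4 states.

degeneracy = 4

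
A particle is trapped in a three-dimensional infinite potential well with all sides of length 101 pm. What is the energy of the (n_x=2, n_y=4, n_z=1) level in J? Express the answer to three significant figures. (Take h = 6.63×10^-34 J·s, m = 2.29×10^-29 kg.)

E = 4.94×10^-18 J

For a 3D rectangular well E = (h²/8m)·Σ n_i²/L_i² = (6.63×10^-34)²/(8·2.29×10^-29) · [2²/(101 pm)² + 4²/(101 pm)² + 1²/(101 pm)²].
Evaluating gives E = 4.94×10^-18 J.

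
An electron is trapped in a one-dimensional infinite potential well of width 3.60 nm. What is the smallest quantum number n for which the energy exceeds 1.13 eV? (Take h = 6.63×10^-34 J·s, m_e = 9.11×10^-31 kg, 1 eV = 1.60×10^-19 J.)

E_1 = h²/(8m_eL²) = 4.654×10^-21 J = 0.02909 eV.
Need n² > 1.13/0.02909 = 38.84, i.e. n > 6.232.
The smallest integer satisfying this is n = 7.

n = 7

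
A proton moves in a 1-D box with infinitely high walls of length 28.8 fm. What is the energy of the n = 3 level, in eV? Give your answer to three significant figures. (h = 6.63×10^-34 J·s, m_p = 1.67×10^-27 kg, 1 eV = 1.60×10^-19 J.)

E_3 = 2.23×10^6 eV

For an infinite well E_n = n²h²/(8m_pL²), so E_1 = h²/(8m_pL²) = (6.63×10^-34)²/(8·1.67×10^-27·(2.88×10^-14 m)²) = 3.967×10^-14 J.
Then E_3 = 3²·E_1 = 9·3.967×10^-14 J = 3.570×10^-13 J.
Converting, E_3 = 3.570×10^-13 J / (1.60×10^-19 J/eV) = 2.23×10^6 eV.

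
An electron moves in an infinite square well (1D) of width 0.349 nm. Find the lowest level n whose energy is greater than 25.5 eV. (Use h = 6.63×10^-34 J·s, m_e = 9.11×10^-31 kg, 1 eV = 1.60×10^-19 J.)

n = 3

E_1 = h²/(8m_eL²) = 4.952×10^-19 J = 3.095 eV.
Need n² > 25.5/3.095 = 8.239, i.e. n > 2.870.
The smallest integer satisfying this is n = 3.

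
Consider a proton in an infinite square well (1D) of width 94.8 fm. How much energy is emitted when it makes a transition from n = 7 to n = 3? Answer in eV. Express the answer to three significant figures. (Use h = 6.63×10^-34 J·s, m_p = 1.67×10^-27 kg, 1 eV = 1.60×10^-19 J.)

|ΔE| = 9.15×10^5 eV

E_1 = h²/(8m_pL²) = 3.661×10^-15 J.
|ΔE| = |7² − 3²|·E_1 = 40·3.661×10^-15 J = 1.464×10^-13 J = 9.15×10^5 eV.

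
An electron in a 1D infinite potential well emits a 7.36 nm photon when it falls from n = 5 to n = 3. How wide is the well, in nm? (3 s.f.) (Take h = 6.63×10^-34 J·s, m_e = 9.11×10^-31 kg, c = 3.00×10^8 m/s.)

L = 0.189 nm

The photon carries ΔE = hc/λ = 6.63×10^-34·3.00×10^8/7.36×10^-9 m = 2.702×10^-17 J.
Since ΔE = (5² − 3²)E_1, E_1 = 1.689×10^-18 J, and L = h/√(8m_eE_1) = 1.89×10^-10 m = 0.189 nm.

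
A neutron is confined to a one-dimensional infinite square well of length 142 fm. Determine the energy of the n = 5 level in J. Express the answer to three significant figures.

For an infinite well E_n = n²h²/(8m_nL²), so E_1 = h²/(8m_nL²) = (6.626×10^-34)²/(8·1.675×10^-27·(1.42×10^-13 m)²) = 1.625×10^-15 J.
Then E_5 = 5²·E_1 = 25·1.625×10^-15 J = 4.06×10^-14 J.

E_5 = 4.06×10^-14 J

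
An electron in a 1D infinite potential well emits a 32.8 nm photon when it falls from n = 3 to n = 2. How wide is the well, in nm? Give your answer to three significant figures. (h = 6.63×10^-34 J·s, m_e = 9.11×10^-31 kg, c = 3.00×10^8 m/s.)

The photon carries ΔE = hc/λ = 6.63×10^-34·3.00×10^8/3.28×10^-8 m = 6.064×10^-18 J.
Since ΔE = (3² − 2²)E_1, E_1 = 1.213×10^-18 J, and L = h/√(8m_eE_1) = 2.23×10^-10 m = 0.223 nm.

L = 0.223 nm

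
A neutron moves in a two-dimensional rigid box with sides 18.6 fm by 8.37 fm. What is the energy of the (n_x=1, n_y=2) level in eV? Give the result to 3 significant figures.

For a 2D rectangular well E = (h²/8m_n)·Σ n_i²/L_i² = (6.626×10^-34)²/(8·1.675×10^-27) · [1²/(18.6 fm)² + 2²/(8.37 fm)²].
Evaluating gives E = 1.965×10^-12 J = 1.23×10^7 eV.

E = 1.23×10^7 eV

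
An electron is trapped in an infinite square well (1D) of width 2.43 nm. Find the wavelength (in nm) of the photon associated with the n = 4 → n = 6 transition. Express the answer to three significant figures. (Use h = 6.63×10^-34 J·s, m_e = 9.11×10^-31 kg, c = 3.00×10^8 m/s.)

λ = 974 nm

E_1 = h²/(8m_eL²) = 1.021×10^-20 J, so ΔE = (6² − 4²)E_1 = 2.042×10^-19 J.
λ = hc/ΔE = (6.63×10^-34·3.00×10^8)/2.042×10^-19 = 9.74×10^-7 m = 974 nm.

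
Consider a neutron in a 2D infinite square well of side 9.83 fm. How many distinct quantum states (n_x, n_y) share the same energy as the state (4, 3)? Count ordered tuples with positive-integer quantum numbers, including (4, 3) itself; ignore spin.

The level has n_x² + n_y² = 25. The ordered positive-integer solutions are (3, 4), (4, 3).
That gives 2 states.

degeneracy = 2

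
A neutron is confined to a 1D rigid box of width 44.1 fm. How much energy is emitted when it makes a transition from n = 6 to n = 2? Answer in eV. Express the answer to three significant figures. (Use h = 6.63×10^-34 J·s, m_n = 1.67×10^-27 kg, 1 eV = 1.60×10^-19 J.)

E_1 = h²/(8m_nL²) = 1.692×10^-14 J.
|ΔE| = |6² − 2²|·E_1 = 32·1.692×10^-14 J = 5.414×10^-13 J = 3.38×10^6 eV.

|ΔE| = 3.38×10^6 eV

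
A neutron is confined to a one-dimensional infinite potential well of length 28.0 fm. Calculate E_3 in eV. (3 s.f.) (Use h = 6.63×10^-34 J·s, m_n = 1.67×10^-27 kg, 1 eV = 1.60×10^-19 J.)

E_3 = 2.36×10^6 eV

For an infinite well E_n = n²h²/(8m_nL²), so E_1 = h²/(8m_nL²) = (6.63×10^-34)²/(8·1.67×10^-27·(2.80×10^-14 m)²) = 4.197×10^-14 J.
Then E_3 = 3²·E_1 = 9·4.197×10^-14 J = 3.777×10^-13 J.
Converting, E_3 = 3.777×10^-13 J / (1.60×10^-19 J/eV) = 2.36×10^6 eV.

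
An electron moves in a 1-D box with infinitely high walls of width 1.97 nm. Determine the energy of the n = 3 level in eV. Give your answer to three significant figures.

E_3 = 0.872 eV

For an infinite well E_n = n²h²/(8m_eL²), so E_1 = h²/(8m_eL²) = (6.626×10^-34)²/(8·9.109×10^-31·(1.97×10^-9 m)²) = 1.552×10^-20 J.
Then E_3 = 3²·E_1 = 9·1.552×10^-20 J = 1.397×10^-19 J.
Converting, E_3 = 1.397×10^-19 J / (1.602×10^-19 J/eV) = 0.872 eV.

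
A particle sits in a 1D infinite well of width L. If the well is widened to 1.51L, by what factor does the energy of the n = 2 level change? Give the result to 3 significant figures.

E_n ∝ 1/L², so the energy scales by 1/1.51² = 0.439.

0.439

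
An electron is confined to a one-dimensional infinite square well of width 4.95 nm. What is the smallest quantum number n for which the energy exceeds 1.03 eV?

n = 9

E_1 = h²/(8m_eL²) = 2.459×10^-21 J = 0.01535 eV.
Need n² > 1.03/0.01535 = 67.10, i.e. n > 8.191.
The smallest integer satisfying this is n = 9.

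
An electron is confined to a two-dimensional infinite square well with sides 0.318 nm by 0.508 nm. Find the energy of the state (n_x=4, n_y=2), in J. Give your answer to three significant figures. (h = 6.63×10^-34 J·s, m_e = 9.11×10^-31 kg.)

For a 2D rectangular well E = (h²/8m_e)·Σ n_i²/L_i² = (6.63×10^-34)²/(8·9.11×10^-31) · [4²/(0.318 nm)² + 2²/(0.508 nm)²].
Evaluating gives E = 1.05×10^-17 J.

E = 1.05×10^-17 J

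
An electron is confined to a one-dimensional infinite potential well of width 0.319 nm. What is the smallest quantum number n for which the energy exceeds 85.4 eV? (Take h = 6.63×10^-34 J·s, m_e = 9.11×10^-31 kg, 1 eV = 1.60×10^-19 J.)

n = 5

E_1 = h²/(8m_eL²) = 5.927×10^-19 J = 3.704 eV.
Need n² > 85.4/3.704 = 23.06, i.e. n > 4.802.
The smallest integer satisfying this is n = 5.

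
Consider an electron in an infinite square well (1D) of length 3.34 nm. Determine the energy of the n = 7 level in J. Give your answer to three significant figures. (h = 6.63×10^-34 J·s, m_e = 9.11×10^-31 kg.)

E_7 = 2.65×10^-19 J

For an infinite well E_n = n²h²/(8m_eL²), so E_1 = h²/(8m_eL²) = (6.63×10^-34)²/(8·9.11×10^-31·(3.34×10^-9 m)²) = 5.407×10^-21 J.
Then E_7 = 7²·E_1 = 49·5.407×10^-21 J = 2.65×10^-19 J.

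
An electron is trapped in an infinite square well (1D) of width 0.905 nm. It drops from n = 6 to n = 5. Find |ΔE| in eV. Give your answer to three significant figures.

E_1 = h²/(8m_eL²) = 7.356×10^-20 J.
|ΔE| = |6² − 5²|·E_1 = 11·7.356×10^-20 J = 8.092×10^-19 J = 5.05 eV.

|ΔE| = 5.05 eV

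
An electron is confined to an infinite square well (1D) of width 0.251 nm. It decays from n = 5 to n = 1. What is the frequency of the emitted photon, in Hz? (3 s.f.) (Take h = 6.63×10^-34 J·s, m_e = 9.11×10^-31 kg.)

E_1 = h²/(8m_eL²) = 9.574×10^-19 J and ΔE = (5² − 1²)E_1 = 2.298×10^-17 J.
f = ΔE/h = 2.298×10^-17/6.63×10^-34 = 3.47×10^16 Hz.

f = 3.47×10^16 Hz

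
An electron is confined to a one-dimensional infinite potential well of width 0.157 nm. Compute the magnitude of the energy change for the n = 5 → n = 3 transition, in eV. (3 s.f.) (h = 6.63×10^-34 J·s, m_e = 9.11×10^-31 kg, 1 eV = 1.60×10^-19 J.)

|ΔE| = 245 eV

E_1 = h²/(8m_eL²) = 2.447×10^-18 J.
|ΔE| = |5² − 3²|·E_1 = 16·2.447×10^-18 J = 3.915×10^-17 J = 245 eV.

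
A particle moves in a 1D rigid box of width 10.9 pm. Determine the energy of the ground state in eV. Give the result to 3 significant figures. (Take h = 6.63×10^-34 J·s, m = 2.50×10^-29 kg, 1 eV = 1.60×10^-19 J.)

E_1 = 116 eV

For an infinite well E_n = n²h²/(8mL²), so E_1 = h²/(8mL²) = (6.63×10^-34)²/(8·2.50×10^-29·(1.09×10^-11 m)²) = 1.850×10^-17 J.
Converting, E_1 = 1.850×10^-17 J / (1.60×10^-19 J/eV) = 116 eV.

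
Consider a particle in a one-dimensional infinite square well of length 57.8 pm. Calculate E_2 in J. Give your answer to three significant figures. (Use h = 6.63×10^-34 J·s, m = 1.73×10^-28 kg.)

For an infinite well E_n = n²h²/(8mL²), so E_1 = h²/(8mL²) = (6.63×10^-34)²/(8·1.73×10^-28·(5.78×10^-11 m)²) = 9.507×10^-20 J.
Then E_2 = 2²·E_1 = 4·9.507×10^-20 J = 3.80×10^-19 J.

E_2 = 3.80×10^-19 J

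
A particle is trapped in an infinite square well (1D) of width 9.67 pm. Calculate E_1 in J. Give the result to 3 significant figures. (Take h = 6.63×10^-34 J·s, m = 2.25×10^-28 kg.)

For an infinite well E_n = n²h²/(8mL²), so E_1 = h²/(8mL²) = (6.63×10^-34)²/(8·2.25×10^-28·(9.67×10^-12 m)²) = 2.612×10^-18 J.

E_1 = 2.61×10^-18 J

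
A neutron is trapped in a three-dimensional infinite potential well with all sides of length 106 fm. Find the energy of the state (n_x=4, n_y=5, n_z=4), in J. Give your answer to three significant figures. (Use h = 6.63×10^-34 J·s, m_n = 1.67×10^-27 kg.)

E = 1.67×10^-13 J

For a 3D rectangular well E = (h²/8m_n)·Σ n_i²/L_i² = (6.63×10^-34)²/(8·1.67×10^-27) · [4²/(106 fm)² + 5²/(106 fm)² + 4²/(106 fm)²].
Evaluating gives E = 1.67×10^-13 J.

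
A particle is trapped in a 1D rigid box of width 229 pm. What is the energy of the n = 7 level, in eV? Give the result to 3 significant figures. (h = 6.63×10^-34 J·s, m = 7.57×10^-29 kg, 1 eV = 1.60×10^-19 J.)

For an infinite well E_n = n²h²/(8mL²), so E_1 = h²/(8mL²) = (6.63×10^-34)²/(8·7.57×10^-29·(2.29×10^-10 m)²) = 1.384×10^-20 J.
Then E_7 = 7²·E_1 = 49·1.384×10^-20 J = 6.782×10^-19 J.
Converting, E_7 = 6.782×10^-19 J / (1.60×10^-19 J/eV) = 4.24 eV.

E_7 = 4.24 eV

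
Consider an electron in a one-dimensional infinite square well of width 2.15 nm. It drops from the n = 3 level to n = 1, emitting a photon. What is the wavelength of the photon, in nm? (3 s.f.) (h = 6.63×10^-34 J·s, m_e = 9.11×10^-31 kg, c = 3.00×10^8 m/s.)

λ = 1.91×10^3 nm

E_1 = h²/(8m_eL²) = 1.305×10^-20 J, so ΔE = (3² − 1²)E_1 = 1.044×10^-19 J.
λ = hc/ΔE = (6.63×10^-34·3.00×10^8)/1.044×10^-19 = 1.91×10^-6 m = 1.91×10^3 nm.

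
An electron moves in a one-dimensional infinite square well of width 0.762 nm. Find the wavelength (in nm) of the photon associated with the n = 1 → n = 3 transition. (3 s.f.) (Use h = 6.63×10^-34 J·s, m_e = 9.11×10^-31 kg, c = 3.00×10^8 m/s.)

λ = 239 nm

E_1 = h²/(8m_eL²) = 1.039×10^-19 J, so ΔE = (3² − 1²)E_1 = 8.312×10^-19 J.
λ = hc/ΔE = (6.63×10^-34·3.00×10^8)/8.312×10^-19 = 2.39×10^-7 m = 239 nm.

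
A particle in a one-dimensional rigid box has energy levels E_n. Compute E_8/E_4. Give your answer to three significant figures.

4.00

E_n ∝ n², so E_8/E_4 = 8²/4² = 64/16 = 4.00.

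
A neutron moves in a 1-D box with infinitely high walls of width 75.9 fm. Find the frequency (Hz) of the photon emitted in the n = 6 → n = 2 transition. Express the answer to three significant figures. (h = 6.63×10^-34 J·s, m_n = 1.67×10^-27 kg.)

f = 2.76×10^20 Hz

E_1 = h²/(8m_nL²) = 5.711×10^-15 J and ΔE = (6² − 2²)E_1 = 1.828×10^-13 J.
f = ΔE/h = 1.828×10^-13/6.63×10^-34 = 2.76×10^20 Hz.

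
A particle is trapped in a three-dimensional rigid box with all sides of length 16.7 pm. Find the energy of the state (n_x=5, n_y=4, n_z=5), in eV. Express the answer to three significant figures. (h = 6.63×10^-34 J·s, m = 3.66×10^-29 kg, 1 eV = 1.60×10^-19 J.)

For a 3D rectangular well E = (h²/8m)·Σ n_i²/L_i² = (6.63×10^-34)²/(8·3.66×10^-29) · [5²/(16.7 pm)² + 4²/(16.7 pm)² + 5²/(16.7 pm)²].
Evaluating gives E = 3.553×10^-16 J = 2.22×10^3 eV.

E = 2.22×10^3 eV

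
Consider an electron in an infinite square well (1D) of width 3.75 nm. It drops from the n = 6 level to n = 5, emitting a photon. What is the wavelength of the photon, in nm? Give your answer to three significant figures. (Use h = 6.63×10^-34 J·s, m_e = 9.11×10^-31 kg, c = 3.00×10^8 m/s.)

λ = 4.22×10^3 nm

E_1 = h²/(8m_eL²) = 4.289×10^-21 J, so ΔE = (6² − 5²)E_1 = 4.718×10^-20 J.
λ = hc/ΔE = (6.63×10^-34·3.00×10^8)/4.718×10^-20 = 4.22×10^-6 m = 4.22×10^3 nm.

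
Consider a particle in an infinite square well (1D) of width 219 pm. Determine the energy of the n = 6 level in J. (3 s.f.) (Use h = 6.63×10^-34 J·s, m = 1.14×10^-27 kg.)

E_6 = 3.62×10^-20 J

For an infinite well E_n = n²h²/(8mL²), so E_1 = h²/(8mL²) = (6.63×10^-34)²/(8·1.14×10^-27·(2.19×10^-10 m)²) = 1.005×10^-21 J.
Then E_6 = 6²·E_1 = 36·1.005×10^-21 J = 3.62×10^-20 J.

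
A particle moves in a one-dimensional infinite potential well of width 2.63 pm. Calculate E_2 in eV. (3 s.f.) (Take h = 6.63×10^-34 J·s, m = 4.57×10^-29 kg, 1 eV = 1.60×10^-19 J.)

For an infinite well E_n = n²h²/(8mL²), so E_1 = h²/(8mL²) = (6.63×10^-34)²/(8·4.57×10^-29·(2.63×10^-12 m)²) = 1.738×10^-16 J.
Then E_2 = 2²·E_1 = 4·1.738×10^-16 J = 6.952×10^-16 J.
Converting, E_2 = 6.952×10^-16 J / (1.60×10^-19 J/eV) = 4.35×10^3 eV.

E_2 = 4.35×10^3 eV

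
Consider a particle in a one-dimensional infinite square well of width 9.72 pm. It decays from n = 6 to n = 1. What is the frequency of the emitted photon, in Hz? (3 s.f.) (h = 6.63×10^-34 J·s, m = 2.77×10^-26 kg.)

f = 1.11×10^15 Hz

E_1 = h²/(8mL²) = 2.100×10^-20 J and ΔE = (6² − 1²)E_1 = 7.350×10^-19 J.
f = ΔE/h = 7.350×10^-19/6.63×10^-34 = 1.11×10^15 Hz.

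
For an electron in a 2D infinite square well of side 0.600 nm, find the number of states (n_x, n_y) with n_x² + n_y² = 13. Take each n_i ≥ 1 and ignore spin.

The level has n_x² + n_y² = 13. The ordered positive-integer solutions are (2, 3), (3, 2).
That gives 2 states.

degeneracy = 2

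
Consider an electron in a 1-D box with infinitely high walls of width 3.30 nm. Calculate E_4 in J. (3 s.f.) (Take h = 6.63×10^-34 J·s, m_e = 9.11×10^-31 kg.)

E_4 = 8.86×10^-20 J

For an infinite well E_n = n²h²/(8m_eL²), so E_1 = h²/(8m_eL²) = (6.63×10^-34)²/(8·9.11×10^-31·(3.30×10^-9 m)²) = 5.538×10^-21 J.
Then E_4 = 4²·E_1 = 16·5.538×10^-21 J = 8.86×10^-20 J.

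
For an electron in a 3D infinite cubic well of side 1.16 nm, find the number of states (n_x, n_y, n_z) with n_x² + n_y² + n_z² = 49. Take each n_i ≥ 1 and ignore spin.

The level has n_x² + n_y² + n_z² = 49. The ordered positive-integer solutions are (2, 3, 6), (2, 6, 3), (3, 2, 6), (3, 6, 2), (6, 2, 3), (6, 3, 2).
That gives 6 states.

degeneracy = 6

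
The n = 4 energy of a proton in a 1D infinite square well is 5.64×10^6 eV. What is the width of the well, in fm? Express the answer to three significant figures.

L = 24.1 fm

From E_n = n²h²/(8m_pL²), L = n·h/√(8m_pE_n).
E_4 = 5.64×10^6 eV = 9.035×10^-13 J, so L = 4·6.626×10^-34/√(8·1.673×10^-27·9.035×10^-13) = 2.41×10^-14 m = 24.1 fm.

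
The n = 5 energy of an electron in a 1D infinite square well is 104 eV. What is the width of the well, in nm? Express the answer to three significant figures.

L = 0.301 nm

From E_n = n²h²/(8m_eL²), L = n·h/√(8m_eE_n).
E_5 = 104 eV = 1.666×10^-17 J, so L = 5·6.626×10^-34/√(8·9.109×10^-31·1.666×10^-17) = 3.01×10^-10 m = 0.301 nm.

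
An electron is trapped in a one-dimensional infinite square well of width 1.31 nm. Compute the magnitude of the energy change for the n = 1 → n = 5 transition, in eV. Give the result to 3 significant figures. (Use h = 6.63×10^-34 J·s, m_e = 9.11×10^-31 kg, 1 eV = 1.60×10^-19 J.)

E_1 = h²/(8m_eL²) = 3.515×10^-20 J.
|ΔE| = |1² − 5²|·E_1 = 24·3.515×10^-20 J = 8.436×10^-19 J = 5.27 eV.

|ΔE| = 5.27 eV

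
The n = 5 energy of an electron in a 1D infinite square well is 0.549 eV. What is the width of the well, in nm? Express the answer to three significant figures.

L = 4.14 nm

From E_n = n²h²/(8m_eL²), L = n·h/√(8m_eE_n).
E_5 = 0.549 eV = 8.795×10^-20 J, so L = 5·6.626×10^-34/√(8·9.109×10^-31·8.795×10^-20) = 4.14×10^-9 m = 4.14 nm.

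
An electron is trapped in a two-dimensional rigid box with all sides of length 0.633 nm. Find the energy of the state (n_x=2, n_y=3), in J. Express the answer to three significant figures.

E = 1.95×10^-18 J

For a 2D rectangular well E = (h²/8m_e)·Σ n_i²/L_i² = (6.626×10^-34)²/(8·9.109×10^-31) · [2²/(0.633 nm)² + 3²/(0.633 nm)²].
Evaluating gives E = 1.95×10^-18 J.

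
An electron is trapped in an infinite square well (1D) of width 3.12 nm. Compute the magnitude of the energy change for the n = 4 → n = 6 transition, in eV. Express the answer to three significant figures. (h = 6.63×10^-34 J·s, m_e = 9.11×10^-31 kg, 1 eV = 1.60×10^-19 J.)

E_1 = h²/(8m_eL²) = 6.196×10^-21 J.
|ΔE| = |4² − 6²|·E_1 = 20·6.196×10^-21 J = 1.239×10^-19 J = 0.774 eV.

|ΔE| = 0.774 eV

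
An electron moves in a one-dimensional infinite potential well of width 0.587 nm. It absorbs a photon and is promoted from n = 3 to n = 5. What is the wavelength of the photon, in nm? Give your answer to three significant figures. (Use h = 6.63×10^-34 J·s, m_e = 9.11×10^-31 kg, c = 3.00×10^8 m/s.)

λ = 71.0 nm

E_1 = h²/(8m_eL²) = 1.750×10^-19 J, so ΔE = (5² − 3²)E_1 = 2.800×10^-18 J.
λ = hc/ΔE = (6.63×10^-34·3.00×10^8)/2.800×10^-18 = 7.10×10^-8 m = 71.0 nm.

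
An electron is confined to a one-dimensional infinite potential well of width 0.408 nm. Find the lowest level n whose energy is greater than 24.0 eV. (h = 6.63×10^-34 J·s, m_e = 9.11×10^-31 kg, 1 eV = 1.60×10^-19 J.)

n = 4

E_1 = h²/(8m_eL²) = 3.623×10^-19 J = 2.264 eV.
Need n² > 24.0/2.264 = 10.60, i.e. n > 3.256.
The smallest integer satisfying this is n = 4.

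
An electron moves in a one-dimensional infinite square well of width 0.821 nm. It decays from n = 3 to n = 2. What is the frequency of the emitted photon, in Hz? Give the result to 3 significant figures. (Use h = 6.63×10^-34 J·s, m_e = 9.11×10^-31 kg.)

f = 6.75×10^14 Hz

E_1 = h²/(8m_eL²) = 8.948×10^-20 J and ΔE = (3² − 2²)E_1 = 4.474×10^-19 J.
f = ΔE/h = 4.474×10^-19/6.63×10^-34 = 6.75×10^14 Hz.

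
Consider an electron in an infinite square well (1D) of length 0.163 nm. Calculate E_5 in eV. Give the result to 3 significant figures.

For an infinite well E_n = n²h²/(8m_eL²), so E_1 = h²/(8m_eL²) = (6.626×10^-34)²/(8·9.109×10^-31·(1.63×10^-10 m)²) = 2.268×10^-18 J.
Then E_5 = 5²·E_1 = 25·2.268×10^-18 J = 5.670×10^-17 J.
Converting, E_5 = 5.670×10^-17 J / (1.602×10^-19 J/eV) = 354 eV.

E_5 = 354 eV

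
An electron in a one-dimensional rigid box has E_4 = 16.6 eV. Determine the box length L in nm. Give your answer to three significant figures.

L = 0.602 nm

From E_n = n²h²/(8m_eL²), L = n·h/√(8m_eE_n).
E_4 = 16.6 eV = 2.659×10^-18 J, so L = 4·6.626×10^-34/√(8·9.109×10^-31·2.659×10^-18) = 6.02×10^-10 m = 0.602 nm.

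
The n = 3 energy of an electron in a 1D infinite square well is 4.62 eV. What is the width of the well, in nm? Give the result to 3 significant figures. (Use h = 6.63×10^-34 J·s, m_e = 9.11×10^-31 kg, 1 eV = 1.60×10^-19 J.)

L = 0.857 nm

From E_n = n²h²/(8m_eL²), L = n·h/√(8m_eE_n).
E_3 = 4.62 eV = 7.392×10^-19 J, so L = 3·6.63×10^-34/√(8·9.11×10^-31·7.392×10^-19) = 8.57×10^-10 m = 0.857 nm.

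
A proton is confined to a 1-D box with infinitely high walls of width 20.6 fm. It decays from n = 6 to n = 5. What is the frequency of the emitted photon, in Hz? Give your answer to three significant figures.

f = 1.28×10^21 Hz

E_1 = h²/(8m_pL²) = 7.730×10^-14 J and ΔE = (6² − 5²)E_1 = 8.503×10^-13 J.
f = ΔE/h = 8.503×10^-13/6.626×10^-34 = 1.28×10^21 Hz.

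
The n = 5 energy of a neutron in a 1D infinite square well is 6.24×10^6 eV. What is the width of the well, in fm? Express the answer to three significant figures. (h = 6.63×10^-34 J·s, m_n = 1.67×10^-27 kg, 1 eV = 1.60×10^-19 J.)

From E_n = n²h²/(8m_nL²), L = n·h/√(8m_nE_n).
E_5 = 6.24×10^6 eV = 9.984×10^-13 J, so L = 5·6.63×10^-34/√(8·1.67×10^-27·9.984×10^-13) = 2.87×10^-14 m = 28.7 fm.

L = 28.7 fm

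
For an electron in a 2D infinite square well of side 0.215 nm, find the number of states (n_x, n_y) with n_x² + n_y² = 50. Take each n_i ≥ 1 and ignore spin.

degeneracy = 3

The level has n_x² + n_y² = 50. The ordered positive-integer solutions are (1, 7), (5, 5), (7, 1).
That gives 3 states.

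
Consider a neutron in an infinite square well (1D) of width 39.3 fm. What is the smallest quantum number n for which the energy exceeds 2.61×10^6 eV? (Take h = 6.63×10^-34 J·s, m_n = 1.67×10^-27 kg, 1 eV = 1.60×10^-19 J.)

E_1 = h²/(8m_nL²) = 2.130×10^-14 J = 1.331×10^5 eV.
Need n² > 2.61×10^6/1.331×10^5 = 19.61, i.e. n > 4.428.
The smallest integer satisfying this is n = 5.

n = 5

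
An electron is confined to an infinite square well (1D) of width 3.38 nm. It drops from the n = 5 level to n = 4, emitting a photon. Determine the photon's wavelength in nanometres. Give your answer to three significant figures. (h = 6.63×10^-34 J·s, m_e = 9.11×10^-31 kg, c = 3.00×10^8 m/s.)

E_1 = h²/(8m_eL²) = 5.279×10^-21 J, so ΔE = (5² − 4²)E_1 = 4.751×10^-20 J.
λ = hc/ΔE = (6.63×10^-34·3.00×10^8)/4.751×10^-20 = 4.19×10^-6 m = 4.19×10^3 nm.

λ = 4.19×10^3 nm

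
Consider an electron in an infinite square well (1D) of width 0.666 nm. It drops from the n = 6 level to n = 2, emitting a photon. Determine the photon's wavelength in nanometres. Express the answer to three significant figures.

λ = 45.7 nm

E_1 = h²/(8m_eL²) = 1.358×10^-19 J, so ΔE = (6² − 2²)E_1 = 4.346×10^-18 J.
λ = hc/ΔE = (6.626×10^-34·2.998×10^8)/4.346×10^-18 = 4.57×10^-8 m = 45.7 nm.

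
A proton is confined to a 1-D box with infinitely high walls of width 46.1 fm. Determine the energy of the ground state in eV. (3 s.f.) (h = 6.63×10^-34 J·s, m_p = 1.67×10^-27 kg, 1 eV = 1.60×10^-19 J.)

For an infinite well E_n = n²h²/(8m_pL²), so E_1 = h²/(8m_pL²) = (6.63×10^-34)²/(8·1.67×10^-27·(4.61×10^-14 m)²) = 1.548×10^-14 J.
Converting, E_1 = 1.548×10^-14 J / (1.60×10^-19 J/eV) = 9.68×10^4 eV.

E_1 = 9.68×10^4 eV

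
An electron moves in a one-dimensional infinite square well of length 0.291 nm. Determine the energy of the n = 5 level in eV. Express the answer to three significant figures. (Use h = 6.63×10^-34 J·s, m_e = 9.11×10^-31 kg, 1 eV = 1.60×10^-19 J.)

E_5 = 111 eV

For an infinite well E_n = n²h²/(8m_eL²), so E_1 = h²/(8m_eL²) = (6.63×10^-34)²/(8·9.11×10^-31·(2.91×10^-10 m)²) = 7.123×10^-19 J.
Then E_5 = 5²·E_1 = 25·7.123×10^-19 J = 1.781×10^-17 J.
Converting, E_5 = 1.781×10^-17 J / (1.60×10^-19 J/eV) = 111 eV.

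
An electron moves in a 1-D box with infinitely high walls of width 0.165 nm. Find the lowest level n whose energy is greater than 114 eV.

n = 3

E_1 = h²/(8m_eL²) = 2.213×10^-18 J = 13.81 eV.
Need n² > 114/13.81 = 8.255, i.e. n > 2.873.
The smallest integer satisfying this is n = 3.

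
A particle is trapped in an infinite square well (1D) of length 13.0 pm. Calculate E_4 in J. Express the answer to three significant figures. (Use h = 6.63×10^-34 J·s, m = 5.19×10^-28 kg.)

For an infinite well E_n = n²h²/(8mL²), so E_1 = h²/(8mL²) = (6.63×10^-34)²/(8·5.19×10^-28·(1.30×10^-11 m)²) = 6.264×10^-19 J.
Then E_4 = 4²·E_1 = 16·6.264×10^-19 J = 1.00×10^-17 J.

E_4 = 1.00×10^-17 J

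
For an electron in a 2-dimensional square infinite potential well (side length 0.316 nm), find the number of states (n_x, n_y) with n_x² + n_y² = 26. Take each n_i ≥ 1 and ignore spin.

The level has n_x² + n_y² = 26. The ordered positive-integer solutions are (1, 5), (5, 1).
That gives 2 states.

degeneracy = 2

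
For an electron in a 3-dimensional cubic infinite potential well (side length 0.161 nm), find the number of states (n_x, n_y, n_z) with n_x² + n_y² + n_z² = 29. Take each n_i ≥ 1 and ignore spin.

degeneracy = 6

The level has n_x² + n_y² + n_z² = 29. The ordered positive-integer solutions are (2, 3, 4), (2, 4, 3), (3, 2, 4), (3, 4, 2), (4, 2, 3), (4, 3, 2).
That gives 6 states.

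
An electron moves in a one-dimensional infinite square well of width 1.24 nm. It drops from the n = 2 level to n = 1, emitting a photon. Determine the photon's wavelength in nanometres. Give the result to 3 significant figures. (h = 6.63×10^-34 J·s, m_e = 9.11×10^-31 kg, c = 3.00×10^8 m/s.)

λ = 1.69×10^3 nm

E_1 = h²/(8m_eL²) = 3.923×10^-20 J, so ΔE = (2² − 1²)E_1 = 1.177×10^-19 J.
λ = hc/ΔE = (6.63×10^-34·3.00×10^8)/1.177×10^-19 = 1.69×10^-6 m = 1.69×10^3 nm.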